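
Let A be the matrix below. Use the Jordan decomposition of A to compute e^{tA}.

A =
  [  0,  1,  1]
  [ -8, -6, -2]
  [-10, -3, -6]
e^{tA} =
  [-t^2*exp(-4*t) + 4*t*exp(-4*t) + exp(-4*t), -t^2*exp(-4*t)/2 + t*exp(-4*t), t*exp(-4*t)]
  [2*t^2*exp(-4*t) - 8*t*exp(-4*t), t^2*exp(-4*t) - 2*t*exp(-4*t) + exp(-4*t), -2*t*exp(-4*t)]
  [2*t^2*exp(-4*t) - 10*t*exp(-4*t), t^2*exp(-4*t) - 3*t*exp(-4*t), -2*t*exp(-4*t) + exp(-4*t)]

Strategy: write A = P · J · P⁻¹ where J is a Jordan canonical form, so e^{tA} = P · e^{tJ} · P⁻¹, and e^{tJ} can be computed block-by-block.

A has Jordan form
J =
  [-4,  1,  0]
  [ 0, -4,  1]
  [ 0,  0, -4]
(up to reordering of blocks).

Per-block formulas:
  For a 3×3 Jordan block J_3(-4): exp(t · J_3(-4)) = e^(-4t)·(I + t·N + (t^2/2)·N^2), where N is the 3×3 nilpotent shift.

After assembling e^{tJ} and conjugating by P, we get:

e^{tA} =
  [-t^2*exp(-4*t) + 4*t*exp(-4*t) + exp(-4*t), -t^2*exp(-4*t)/2 + t*exp(-4*t), t*exp(-4*t)]
  [2*t^2*exp(-4*t) - 8*t*exp(-4*t), t^2*exp(-4*t) - 2*t*exp(-4*t) + exp(-4*t), -2*t*exp(-4*t)]
  [2*t^2*exp(-4*t) - 10*t*exp(-4*t), t^2*exp(-4*t) - 3*t*exp(-4*t), -2*t*exp(-4*t) + exp(-4*t)]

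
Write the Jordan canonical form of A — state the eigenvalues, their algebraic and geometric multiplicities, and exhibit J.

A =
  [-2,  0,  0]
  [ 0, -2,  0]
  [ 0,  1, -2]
J_2(-2) ⊕ J_1(-2)

The characteristic polynomial is
  det(x·I − A) = x^3 + 6*x^2 + 12*x + 8 = (x + 2)^3

Eigenvalues and multiplicities (the geometric multiplicity of λ is n − rank(A − λI), which equals the number of Jordan blocks for λ):
  λ = -2: algebraic multiplicity = 3, geometric multiplicity = 2

Determining the block sizes for each eigenvalue:
  λ = -2: 2 blocks summing to 3 forces exactly one block of size 2 and the rest size 1 → block sizes [2, 1]

Assembling the blocks gives a Jordan form
J =
  [-2,  1,  0]
  [ 0, -2,  0]
  [ 0,  0, -2]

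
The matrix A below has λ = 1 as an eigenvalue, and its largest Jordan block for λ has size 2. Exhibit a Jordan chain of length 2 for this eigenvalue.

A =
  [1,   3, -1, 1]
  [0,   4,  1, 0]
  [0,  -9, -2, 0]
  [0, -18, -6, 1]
A Jordan chain for λ = 1 of length 2:
v_1 = (3, 3, -9, -18)ᵀ
v_2 = (0, 1, 0, 0)ᵀ

Let N = A − (1)·I. We want v_2 with N^2 v_2 = 0 but N^1 v_2 ≠ 0; then v_{j-1} := N · v_j for j = 2, …, 2.

Pick v_2 = (0, 1, 0, 0)ᵀ.
Then v_1 = N · v_2 = (3, 3, -9, -18)ᵀ.

Sanity check: (A − (1)·I) v_1 = (0, 0, 0, 0)ᵀ = 0. ✓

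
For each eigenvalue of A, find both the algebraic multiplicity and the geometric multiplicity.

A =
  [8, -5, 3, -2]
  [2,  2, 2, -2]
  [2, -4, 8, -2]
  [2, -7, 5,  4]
λ = 4: alg = 1, geom = 1; λ = 6: alg = 3, geom = 2

Step 1 — factor the characteristic polynomial to read off the algebraic multiplicities:
  χ_A(x) = (x - 6)^3*(x - 4)

Step 2 — compute geometric multiplicities via the rank-nullity identity g(λ) = n − rank(A − λI):
  rank(A − (4)·I) = 3, so dim ker(A − (4)·I) = n − 3 = 1
  rank(A − (6)·I) = 2, so dim ker(A − (6)·I) = n − 2 = 2

Summary:
  λ = 4: algebraic multiplicity = 1, geometric multiplicity = 1
  λ = 6: algebraic multiplicity = 3, geometric multiplicity = 2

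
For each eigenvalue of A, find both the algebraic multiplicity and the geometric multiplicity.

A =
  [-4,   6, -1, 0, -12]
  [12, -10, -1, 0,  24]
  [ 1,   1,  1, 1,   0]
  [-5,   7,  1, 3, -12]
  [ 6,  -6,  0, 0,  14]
λ = -4: alg = 1, geom = 1; λ = 2: alg = 4, geom = 2

Step 1 — factor the characteristic polynomial to read off the algebraic multiplicities:
  χ_A(x) = (x - 2)^4*(x + 4)

Step 2 — compute geometric multiplicities via the rank-nullity identity g(λ) = n − rank(A − λI):
  rank(A − (-4)·I) = 4, so dim ker(A − (-4)·I) = n − 4 = 1
  rank(A − (2)·I) = 3, so dim ker(A − (2)·I) = n − 3 = 2

Summary:
  λ = -4: algebraic multiplicity = 1, geometric multiplicity = 1
  λ = 2: algebraic multiplicity = 4, geometric multiplicity = 2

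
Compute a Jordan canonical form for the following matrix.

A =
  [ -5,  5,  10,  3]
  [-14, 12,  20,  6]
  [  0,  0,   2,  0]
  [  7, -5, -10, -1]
J_2(2) ⊕ J_1(2) ⊕ J_1(2)

The characteristic polynomial is
  det(x·I − A) = x^4 - 8*x^3 + 24*x^2 - 32*x + 16 = (x - 2)^4

Eigenvalues and multiplicities (the geometric multiplicity of λ is n − rank(A − λI), which equals the number of Jordan blocks for λ):
  λ = 2: algebraic multiplicity = 4, geometric multiplicity = 3

Determining the block sizes for each eigenvalue:
  λ = 2: 3 blocks summing to 4 forces exactly one block of size 2 and the rest size 1 → block sizes [2, 1, 1]

Assembling the blocks gives a Jordan form
J =
  [2, 1, 0, 0]
  [0, 2, 0, 0]
  [0, 0, 2, 0]
  [0, 0, 0, 2]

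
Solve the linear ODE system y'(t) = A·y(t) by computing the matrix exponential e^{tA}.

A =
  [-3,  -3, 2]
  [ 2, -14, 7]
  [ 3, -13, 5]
e^{tA} =
  [t^2*exp(-4*t)/2 + t*exp(-4*t) + exp(-4*t), t^2*exp(-4*t)/2 - 3*t*exp(-4*t), -t^2*exp(-4*t)/2 + 2*t*exp(-4*t)]
  [3*t^2*exp(-4*t)/2 + 2*t*exp(-4*t), 3*t^2*exp(-4*t)/2 - 10*t*exp(-4*t) + exp(-4*t), -3*t^2*exp(-4*t)/2 + 7*t*exp(-4*t)]
  [2*t^2*exp(-4*t) + 3*t*exp(-4*t), 2*t^2*exp(-4*t) - 13*t*exp(-4*t), -2*t^2*exp(-4*t) + 9*t*exp(-4*t) + exp(-4*t)]

Strategy: write A = P · J · P⁻¹ where J is a Jordan canonical form, so e^{tA} = P · e^{tJ} · P⁻¹, and e^{tJ} can be computed block-by-block.

A has Jordan form
J =
  [-4,  1,  0]
  [ 0, -4,  1]
  [ 0,  0, -4]
(up to reordering of blocks).

Per-block formulas:
  For a 3×3 Jordan block J_3(-4): exp(t · J_3(-4)) = e^(-4t)·(I + t·N + (t^2/2)·N^2), where N is the 3×3 nilpotent shift.

After assembling e^{tJ} and conjugating by P, we get:

e^{tA} =
  [t^2*exp(-4*t)/2 + t*exp(-4*t) + exp(-4*t), t^2*exp(-4*t)/2 - 3*t*exp(-4*t), -t^2*exp(-4*t)/2 + 2*t*exp(-4*t)]
  [3*t^2*exp(-4*t)/2 + 2*t*exp(-4*t), 3*t^2*exp(-4*t)/2 - 10*t*exp(-4*t) + exp(-4*t), -3*t^2*exp(-4*t)/2 + 7*t*exp(-4*t)]
  [2*t^2*exp(-4*t) + 3*t*exp(-4*t), 2*t^2*exp(-4*t) - 13*t*exp(-4*t), -2*t^2*exp(-4*t) + 9*t*exp(-4*t) + exp(-4*t)]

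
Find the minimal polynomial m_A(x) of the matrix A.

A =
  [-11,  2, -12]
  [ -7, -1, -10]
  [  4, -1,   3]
x^3 + 9*x^2 + 27*x + 27

The characteristic polynomial is χ_A(x) = (x + 3)^3, so the eigenvalues are known. The minimal polynomial is
  m_A(x) = Π_λ (x − λ)^{k_λ}
where k_λ is the size of the *largest* Jordan block for λ (equivalently, the smallest k with (A − λI)^k v = 0 for every generalised eigenvector v of λ).

  λ = -3: largest Jordan block has size 3, contributing (x + 3)^3

So m_A(x) = (x + 3)^3 = x^3 + 9*x^2 + 27*x + 27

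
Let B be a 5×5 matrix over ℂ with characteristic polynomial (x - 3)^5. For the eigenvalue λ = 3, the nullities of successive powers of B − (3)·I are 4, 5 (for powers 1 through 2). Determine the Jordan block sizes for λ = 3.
Block sizes for λ = 3: [2, 1, 1, 1]

From the dimensions of kernels of powers, the number of Jordan blocks of size at least j is d_j − d_{j−1} where d_j = dim ker(N^j) (with d_0 = 0). Computing the differences gives [4, 1].
The number of blocks of size exactly k is (#blocks of size ≥ k) − (#blocks of size ≥ k + 1), so the partition is: 3 block(s) of size 1, 1 block(s) of size 2.
In nonincreasing order the block sizes are [2, 1, 1, 1].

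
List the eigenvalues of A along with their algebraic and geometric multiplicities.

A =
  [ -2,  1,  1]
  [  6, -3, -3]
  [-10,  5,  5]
λ = 0: alg = 3, geom = 2

Step 1 — factor the characteristic polynomial to read off the algebraic multiplicities:
  χ_A(x) = x^3

Step 2 — compute geometric multiplicities via the rank-nullity identity g(λ) = n − rank(A − λI):
  rank(A − (0)·I) = 1, so dim ker(A − (0)·I) = n − 1 = 2

Summary:
  λ = 0: algebraic multiplicity = 3, geometric multiplicity = 2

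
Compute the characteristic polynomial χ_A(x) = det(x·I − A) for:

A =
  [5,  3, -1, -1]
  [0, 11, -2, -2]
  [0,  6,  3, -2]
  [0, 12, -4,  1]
x^4 - 20*x^3 + 150*x^2 - 500*x + 625

Expanding det(x·I − A) (e.g. by cofactor expansion or by noting that A is similar to its Jordan form J, which has the same characteristic polynomial as A) gives
  χ_A(x) = x^4 - 20*x^3 + 150*x^2 - 500*x + 625
which factors as (x - 5)^4. The eigenvalues (with algebraic multiplicities) are λ = 5 with multiplicity 4.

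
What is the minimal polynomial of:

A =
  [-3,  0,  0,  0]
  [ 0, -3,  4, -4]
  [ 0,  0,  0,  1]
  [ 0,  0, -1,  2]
x^3 + x^2 - 5*x + 3

The characteristic polynomial is χ_A(x) = (x - 1)^2*(x + 3)^2, so the eigenvalues are known. The minimal polynomial is
  m_A(x) = Π_λ (x − λ)^{k_λ}
where k_λ is the size of the *largest* Jordan block for λ (equivalently, the smallest k with (A − λI)^k v = 0 for every generalised eigenvector v of λ).

  λ = -3: largest Jordan block has size 1, contributing (x + 3)
  λ = 1: largest Jordan block has size 2, contributing (x − 1)^2

So m_A(x) = (x - 1)^2*(x + 3) = x^3 + x^2 - 5*x + 3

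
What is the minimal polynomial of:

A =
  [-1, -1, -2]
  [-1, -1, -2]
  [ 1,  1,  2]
x^2

The characteristic polynomial is χ_A(x) = x^3, so the eigenvalues are known. The minimal polynomial is
  m_A(x) = Π_λ (x − λ)^{k_λ}
where k_λ is the size of the *largest* Jordan block for λ (equivalently, the smallest k with (A − λI)^k v = 0 for every generalised eigenvector v of λ).

  λ = 0: largest Jordan block has size 2, contributing (x − 0)^2

So m_A(x) = x^2 = x^2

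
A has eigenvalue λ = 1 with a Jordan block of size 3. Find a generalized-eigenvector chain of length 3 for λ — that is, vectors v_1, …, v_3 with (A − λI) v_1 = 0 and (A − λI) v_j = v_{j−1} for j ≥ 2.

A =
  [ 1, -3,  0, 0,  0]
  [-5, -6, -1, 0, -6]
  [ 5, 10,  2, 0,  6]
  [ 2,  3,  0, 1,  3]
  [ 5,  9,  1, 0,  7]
A Jordan chain for λ = 1 of length 3:
v_1 = (15, 0, -15, 0, -10)ᵀ
v_2 = (0, -5, 5, 2, 5)ᵀ
v_3 = (1, 0, 0, 0, 0)ᵀ

Let N = A − (1)·I. We want v_3 with N^3 v_3 = 0 but N^2 v_3 ≠ 0; then v_{j-1} := N · v_j for j = 3, …, 2.

Pick v_3 = (1, 0, 0, 0, 0)ᵀ.
Then v_2 = N · v_3 = (0, -5, 5, 2, 5)ᵀ.
Then v_1 = N · v_2 = (15, 0, -15, 0, -10)ᵀ.

Sanity check: (A − (1)·I) v_1 = (0, 0, 0, 0, 0)ᵀ = 0. ✓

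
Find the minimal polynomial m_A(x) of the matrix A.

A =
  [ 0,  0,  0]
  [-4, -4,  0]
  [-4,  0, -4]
x^2 + 4*x

The characteristic polynomial is χ_A(x) = x*(x + 4)^2, so the eigenvalues are known. The minimal polynomial is
  m_A(x) = Π_λ (x − λ)^{k_λ}
where k_λ is the size of the *largest* Jordan block for λ (equivalently, the smallest k with (A − λI)^k v = 0 for every generalised eigenvector v of λ).

  λ = -4: largest Jordan block has size 1, contributing (x + 4)
  λ = 0: largest Jordan block has size 1, contributing (x − 0)

So m_A(x) = x*(x + 4) = x^2 + 4*x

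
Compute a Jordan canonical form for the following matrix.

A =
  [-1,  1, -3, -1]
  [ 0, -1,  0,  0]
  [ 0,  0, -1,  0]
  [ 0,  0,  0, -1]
J_2(-1) ⊕ J_1(-1) ⊕ J_1(-1)

The characteristic polynomial is
  det(x·I − A) = x^4 + 4*x^3 + 6*x^2 + 4*x + 1 = (x + 1)^4

Eigenvalues and multiplicities (the geometric multiplicity of λ is n − rank(A − λI), which equals the number of Jordan blocks for λ):
  λ = -1: algebraic multiplicity = 4, geometric multiplicity = 3

Determining the block sizes for each eigenvalue:
  λ = -1: 3 blocks summing to 4 forces exactly one block of size 2 and the rest size 1 → block sizes [2, 1, 1]

Assembling the blocks gives a Jordan form
J =
  [-1,  1,  0,  0]
  [ 0, -1,  0,  0]
  [ 0,  0, -1,  0]
  [ 0,  0,  0, -1]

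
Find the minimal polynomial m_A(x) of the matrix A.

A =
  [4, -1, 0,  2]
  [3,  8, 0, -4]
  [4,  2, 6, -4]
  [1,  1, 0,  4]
x^3 - 16*x^2 + 85*x - 150

The characteristic polynomial is χ_A(x) = (x - 6)^2*(x - 5)^2, so the eigenvalues are known. The minimal polynomial is
  m_A(x) = Π_λ (x − λ)^{k_λ}
where k_λ is the size of the *largest* Jordan block for λ (equivalently, the smallest k with (A − λI)^k v = 0 for every generalised eigenvector v of λ).

  λ = 5: largest Jordan block has size 2, contributing (x − 5)^2
  λ = 6: largest Jordan block has size 1, contributing (x − 6)

So m_A(x) = (x - 6)*(x - 5)^2 = x^3 - 16*x^2 + 85*x - 150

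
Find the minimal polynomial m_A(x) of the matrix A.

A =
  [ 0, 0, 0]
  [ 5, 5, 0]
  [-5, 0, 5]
x^2 - 5*x

The characteristic polynomial is χ_A(x) = x*(x - 5)^2, so the eigenvalues are known. The minimal polynomial is
  m_A(x) = Π_λ (x − λ)^{k_λ}
where k_λ is the size of the *largest* Jordan block for λ (equivalently, the smallest k with (A − λI)^k v = 0 for every generalised eigenvector v of λ).

  λ = 0: largest Jordan block has size 1, contributing (x − 0)
  λ = 5: largest Jordan block has size 1, contributing (x − 5)

So m_A(x) = x*(x - 5) = x^2 - 5*x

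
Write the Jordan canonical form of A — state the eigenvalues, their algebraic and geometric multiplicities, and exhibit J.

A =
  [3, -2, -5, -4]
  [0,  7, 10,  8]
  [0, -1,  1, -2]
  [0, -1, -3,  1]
J_3(3) ⊕ J_1(3)

The characteristic polynomial is
  det(x·I − A) = x^4 - 12*x^3 + 54*x^2 - 108*x + 81 = (x - 3)^4

Eigenvalues and multiplicities (the geometric multiplicity of λ is n − rank(A − λI), which equals the number of Jordan blocks for λ):
  λ = 3: algebraic multiplicity = 4, geometric multiplicity = 2

Determining the block sizes for each eigenvalue:
  λ = 3: with am = 4 and gm = 2, the partition is not yet determined (e.g. several partitions of 4 into 2 parts exist). Let N = A − (3)·I. Computing rank(N^1) = 2, rank(N^2) = 1, rank(N^3) = 0; the number of blocks of size ≥ j is rank(N^{j−1}) − rank(N^j), giving [2, 1, 1]. So we have 1 block(s) of size 3, 1 block(s) of size 1 → block sizes [3, 1]

Assembling the blocks gives a Jordan form
J =
  [3, 1, 0, 0]
  [0, 3, 1, 0]
  [0, 0, 3, 0]
  [0, 0, 0, 3]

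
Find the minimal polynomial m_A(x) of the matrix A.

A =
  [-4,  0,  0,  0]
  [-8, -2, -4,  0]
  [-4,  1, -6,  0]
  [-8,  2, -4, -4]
x^2 + 8*x + 16

The characteristic polynomial is χ_A(x) = (x + 4)^4, so the eigenvalues are known. The minimal polynomial is
  m_A(x) = Π_λ (x − λ)^{k_λ}
where k_λ is the size of the *largest* Jordan block for λ (equivalently, the smallest k with (A − λI)^k v = 0 for every generalised eigenvector v of λ).

  λ = -4: largest Jordan block has size 2, contributing (x + 4)^2

So m_A(x) = (x + 4)^2 = x^2 + 8*x + 16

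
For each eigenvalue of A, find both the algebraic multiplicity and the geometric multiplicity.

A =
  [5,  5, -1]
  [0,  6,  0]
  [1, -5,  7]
λ = 6: alg = 3, geom = 2

Step 1 — factor the characteristic polynomial to read off the algebraic multiplicities:
  χ_A(x) = (x - 6)^3

Step 2 — compute geometric multiplicities via the rank-nullity identity g(λ) = n − rank(A − λI):
  rank(A − (6)·I) = 1, so dim ker(A − (6)·I) = n − 1 = 2

Summary:
  λ = 6: algebraic multiplicity = 3, geometric multiplicity = 2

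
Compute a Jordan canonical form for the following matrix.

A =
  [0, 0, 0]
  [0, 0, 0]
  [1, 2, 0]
J_2(0) ⊕ J_1(0)

The characteristic polynomial is
  det(x·I − A) = x^3

Eigenvalues and multiplicities (the geometric multiplicity of λ is n − rank(A − λI), which equals the number of Jordan blocks for λ):
  λ = 0: algebraic multiplicity = 3, geometric multiplicity = 2

Determining the block sizes for each eigenvalue:
  λ = 0: 2 blocks summing to 3 forces exactly one block of size 2 and the rest size 1 → block sizes [2, 1]

Assembling the blocks gives a Jordan form
J =
  [0, 1, 0]
  [0, 0, 0]
  [0, 0, 0]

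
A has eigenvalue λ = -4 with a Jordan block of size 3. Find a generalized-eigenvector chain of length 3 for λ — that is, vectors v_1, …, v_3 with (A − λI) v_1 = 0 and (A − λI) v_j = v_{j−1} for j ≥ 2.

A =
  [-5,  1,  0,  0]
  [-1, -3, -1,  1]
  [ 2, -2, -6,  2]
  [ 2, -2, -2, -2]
A Jordan chain for λ = -4 of length 3:
v_1 = (-1, -1, 2, 2)ᵀ
v_2 = (0, -1, -2, -2)ᵀ
v_3 = (0, 0, 1, 0)ᵀ

Let N = A − (-4)·I. We want v_3 with N^3 v_3 = 0 but N^2 v_3 ≠ 0; then v_{j-1} := N · v_j for j = 3, …, 2.

Pick v_3 = (0, 0, 1, 0)ᵀ.
Then v_2 = N · v_3 = (0, -1, -2, -2)ᵀ.
Then v_1 = N · v_2 = (-1, -1, 2, 2)ᵀ.

Sanity check: (A − (-4)·I) v_1 = (0, 0, 0, 0)ᵀ = 0. ✓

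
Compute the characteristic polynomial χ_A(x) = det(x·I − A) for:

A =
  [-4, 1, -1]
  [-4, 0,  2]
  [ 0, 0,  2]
x^3 + 2*x^2 - 4*x - 8

Expanding det(x·I − A) (e.g. by cofactor expansion or by noting that A is similar to its Jordan form J, which has the same characteristic polynomial as A) gives
  χ_A(x) = x^3 + 2*x^2 - 4*x - 8
which factors as (x - 2)*(x + 2)^2. The eigenvalues (with algebraic multiplicities) are λ = -2 with multiplicity 2, λ = 2 with multiplicity 1.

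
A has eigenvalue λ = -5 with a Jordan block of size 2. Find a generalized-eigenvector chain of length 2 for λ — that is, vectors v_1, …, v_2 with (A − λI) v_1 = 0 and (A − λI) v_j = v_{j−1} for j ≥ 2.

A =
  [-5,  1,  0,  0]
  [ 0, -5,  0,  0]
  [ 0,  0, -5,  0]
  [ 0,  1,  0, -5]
A Jordan chain for λ = -5 of length 2:
v_1 = (1, 0, 0, 1)ᵀ
v_2 = (0, 1, 0, 0)ᵀ

Let N = A − (-5)·I. We want v_2 with N^2 v_2 = 0 but N^1 v_2 ≠ 0; then v_{j-1} := N · v_j for j = 2, …, 2.

Pick v_2 = (0, 1, 0, 0)ᵀ.
Then v_1 = N · v_2 = (1, 0, 0, 1)ᵀ.

Sanity check: (A − (-5)·I) v_1 = (0, 0, 0, 0)ᵀ = 0. ✓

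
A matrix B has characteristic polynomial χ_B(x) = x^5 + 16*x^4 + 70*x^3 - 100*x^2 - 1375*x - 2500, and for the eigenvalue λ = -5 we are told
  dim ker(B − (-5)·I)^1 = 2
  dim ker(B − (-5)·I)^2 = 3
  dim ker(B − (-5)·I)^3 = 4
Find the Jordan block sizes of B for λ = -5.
Block sizes for λ = -5: [3, 1]

From the dimensions of kernels of powers, the number of Jordan blocks of size at least j is d_j − d_{j−1} where d_j = dim ker(N^j) (with d_0 = 0). Computing the differences gives [2, 1, 1].
The number of blocks of size exactly k is (#blocks of size ≥ k) − (#blocks of size ≥ k + 1), so the partition is: 1 block(s) of size 1, 1 block(s) of size 3.
In nonincreasing order the block sizes are [3, 1].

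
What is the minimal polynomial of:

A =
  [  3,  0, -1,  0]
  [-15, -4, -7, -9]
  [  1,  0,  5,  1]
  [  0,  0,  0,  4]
x^4 - 8*x^3 + 128*x - 256

The characteristic polynomial is χ_A(x) = (x - 4)^3*(x + 4), so the eigenvalues are known. The minimal polynomial is
  m_A(x) = Π_λ (x − λ)^{k_λ}
where k_λ is the size of the *largest* Jordan block for λ (equivalently, the smallest k with (A − λI)^k v = 0 for every generalised eigenvector v of λ).

  λ = -4: largest Jordan block has size 1, contributing (x + 4)
  λ = 4: largest Jordan block has size 3, contributing (x − 4)^3

So m_A(x) = (x - 4)^3*(x + 4) = x^4 - 8*x^3 + 128*x - 256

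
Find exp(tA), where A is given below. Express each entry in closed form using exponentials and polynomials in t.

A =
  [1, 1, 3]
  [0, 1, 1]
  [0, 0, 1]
e^{tA} =
  [exp(t), t*exp(t), t^2*exp(t)/2 + 3*t*exp(t)]
  [0, exp(t), t*exp(t)]
  [0, 0, exp(t)]

Strategy: write A = P · J · P⁻¹ where J is a Jordan canonical form, so e^{tA} = P · e^{tJ} · P⁻¹, and e^{tJ} can be computed block-by-block.

A has Jordan form
J =
  [1, 1, 0]
  [0, 1, 1]
  [0, 0, 1]
(up to reordering of blocks).

Per-block formulas:
  For a 3×3 Jordan block J_3(1): exp(t · J_3(1)) = e^(1t)·(I + t·N + (t^2/2)·N^2), where N is the 3×3 nilpotent shift.

After assembling e^{tJ} and conjugating by P, we get:

e^{tA} =
  [exp(t), t*exp(t), t^2*exp(t)/2 + 3*t*exp(t)]
  [0, exp(t), t*exp(t)]
  [0, 0, exp(t)]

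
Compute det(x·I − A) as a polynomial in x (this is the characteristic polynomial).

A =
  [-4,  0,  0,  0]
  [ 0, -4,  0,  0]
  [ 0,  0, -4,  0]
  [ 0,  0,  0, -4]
x^4 + 16*x^3 + 96*x^2 + 256*x + 256

Expanding det(x·I − A) (e.g. by cofactor expansion or by noting that A is similar to its Jordan form J, which has the same characteristic polynomial as A) gives
  χ_A(x) = x^4 + 16*x^3 + 96*x^2 + 256*x + 256
which factors as (x + 4)^4. The eigenvalues (with algebraic multiplicities) are λ = -4 with multiplicity 4.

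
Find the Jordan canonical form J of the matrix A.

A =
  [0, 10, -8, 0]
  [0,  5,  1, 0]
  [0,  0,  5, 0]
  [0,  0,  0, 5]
J_1(0) ⊕ J_2(5) ⊕ J_1(5)

The characteristic polynomial is
  det(x·I − A) = x^4 - 15*x^3 + 75*x^2 - 125*x = x*(x - 5)^3

Eigenvalues and multiplicities (the geometric multiplicity of λ is n − rank(A − λI), which equals the number of Jordan blocks for λ):
  λ = 0: algebraic multiplicity = 1, geometric multiplicity = 1
  λ = 5: algebraic multiplicity = 3, geometric multiplicity = 2

Determining the block sizes for each eigenvalue:
  λ = 0: one block (gm = 1), so the single block has size am = 1 → block sizes [1]
  λ = 5: 2 blocks summing to 3 forces exactly one block of size 2 and the rest size 1 → block sizes [2, 1]

Assembling the blocks gives a Jordan form
J =
  [0, 0, 0, 0]
  [0, 5, 1, 0]
  [0, 0, 5, 0]
  [0, 0, 0, 5]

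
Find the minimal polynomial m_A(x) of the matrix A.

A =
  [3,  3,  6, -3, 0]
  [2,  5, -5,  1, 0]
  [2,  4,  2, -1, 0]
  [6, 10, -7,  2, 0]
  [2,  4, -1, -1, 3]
x^2 - 6*x + 9

The characteristic polynomial is χ_A(x) = (x - 3)^5, so the eigenvalues are known. The minimal polynomial is
  m_A(x) = Π_λ (x − λ)^{k_λ}
where k_λ is the size of the *largest* Jordan block for λ (equivalently, the smallest k with (A − λI)^k v = 0 for every generalised eigenvector v of λ).

  λ = 3: largest Jordan block has size 2, contributing (x − 3)^2

So m_A(x) = (x - 3)^2 = x^2 - 6*x + 9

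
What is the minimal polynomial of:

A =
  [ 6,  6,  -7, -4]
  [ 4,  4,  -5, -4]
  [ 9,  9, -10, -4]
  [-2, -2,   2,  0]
x^3

The characteristic polynomial is χ_A(x) = x^4, so the eigenvalues are known. The minimal polynomial is
  m_A(x) = Π_λ (x − λ)^{k_λ}
where k_λ is the size of the *largest* Jordan block for λ (equivalently, the smallest k with (A − λI)^k v = 0 for every generalised eigenvector v of λ).

  λ = 0: largest Jordan block has size 3, contributing (x − 0)^3

So m_A(x) = x^3 = x^3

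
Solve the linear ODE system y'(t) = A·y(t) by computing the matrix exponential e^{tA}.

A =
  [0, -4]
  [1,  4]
e^{tA} =
  [-2*t*exp(2*t) + exp(2*t), -4*t*exp(2*t)]
  [t*exp(2*t), 2*t*exp(2*t) + exp(2*t)]

Strategy: write A = P · J · P⁻¹ where J is a Jordan canonical form, so e^{tA} = P · e^{tJ} · P⁻¹, and e^{tJ} can be computed block-by-block.

A has Jordan form
J =
  [2, 1]
  [0, 2]
(up to reordering of blocks).

Per-block formulas:
  For a 2×2 Jordan block J_2(2): exp(t · J_2(2)) = e^(2t)·(I + t·N), where N is the 2×2 nilpotent shift.

After assembling e^{tJ} and conjugating by P, we get:

e^{tA} =
  [-2*t*exp(2*t) + exp(2*t), -4*t*exp(2*t)]
  [t*exp(2*t), 2*t*exp(2*t) + exp(2*t)]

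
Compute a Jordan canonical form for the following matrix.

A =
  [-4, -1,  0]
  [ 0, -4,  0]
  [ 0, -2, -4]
J_2(-4) ⊕ J_1(-4)

The characteristic polynomial is
  det(x·I − A) = x^3 + 12*x^2 + 48*x + 64 = (x + 4)^3

Eigenvalues and multiplicities (the geometric multiplicity of λ is n − rank(A − λI), which equals the number of Jordan blocks for λ):
  λ = -4: algebraic multiplicity = 3, geometric multiplicity = 2

Determining the block sizes for each eigenvalue:
  λ = -4: 2 blocks summing to 3 forces exactly one block of size 2 and the rest size 1 → block sizes [2, 1]

Assembling the blocks gives a Jordan form
J =
  [-4,  1,  0]
  [ 0, -4,  0]
  [ 0,  0, -4]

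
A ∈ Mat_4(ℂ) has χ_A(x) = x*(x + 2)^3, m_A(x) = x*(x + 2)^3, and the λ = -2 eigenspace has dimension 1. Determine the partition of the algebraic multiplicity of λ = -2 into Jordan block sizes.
Block sizes for λ = -2: [3]

Step 1 — from the characteristic polynomial, algebraic multiplicity of λ = -2 is 3. From dim ker(A − (-2)·I) = 1, there are exactly 1 Jordan blocks for λ = -2.
Step 2 — from the minimal polynomial, the factor (x + 2)^3 tells us the largest block for λ = -2 has size 3.
Step 3 — with total size 3, 1 blocks, and largest block 3, the block sizes (in nonincreasing order) are [3].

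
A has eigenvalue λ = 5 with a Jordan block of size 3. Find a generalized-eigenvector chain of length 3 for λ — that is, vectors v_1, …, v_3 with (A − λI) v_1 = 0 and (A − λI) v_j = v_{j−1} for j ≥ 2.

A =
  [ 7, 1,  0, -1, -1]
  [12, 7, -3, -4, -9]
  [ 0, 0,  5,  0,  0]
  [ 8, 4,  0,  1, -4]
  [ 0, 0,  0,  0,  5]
A Jordan chain for λ = 5 of length 3:
v_1 = (8, 16, 0, 32, 0)ᵀ
v_2 = (2, 12, 0, 8, 0)ᵀ
v_3 = (1, 0, 0, 0, 0)ᵀ

Let N = A − (5)·I. We want v_3 with N^3 v_3 = 0 but N^2 v_3 ≠ 0; then v_{j-1} := N · v_j for j = 3, …, 2.

Pick v_3 = (1, 0, 0, 0, 0)ᵀ.
Then v_2 = N · v_3 = (2, 12, 0, 8, 0)ᵀ.
Then v_1 = N · v_2 = (8, 16, 0, 32, 0)ᵀ.

Sanity check: (A − (5)·I) v_1 = (0, 0, 0, 0, 0)ᵀ = 0. ✓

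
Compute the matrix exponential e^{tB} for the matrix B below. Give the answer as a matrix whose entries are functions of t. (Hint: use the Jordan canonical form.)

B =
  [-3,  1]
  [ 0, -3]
e^{tB} =
  [exp(-3*t), t*exp(-3*t)]
  [0, exp(-3*t)]

Strategy: write B = P · J · P⁻¹ where J is a Jordan canonical form, so e^{tB} = P · e^{tJ} · P⁻¹, and e^{tJ} can be computed block-by-block.

B has Jordan form
J =
  [-3,  1]
  [ 0, -3]
(up to reordering of blocks).

Per-block formulas:
  For a 2×2 Jordan block J_2(-3): exp(t · J_2(-3)) = e^(-3t)·(I + t·N), where N is the 2×2 nilpotent shift.

After assembling e^{tJ} and conjugating by P, we get:

e^{tB} =
  [exp(-3*t), t*exp(-3*t)]
  [0, exp(-3*t)]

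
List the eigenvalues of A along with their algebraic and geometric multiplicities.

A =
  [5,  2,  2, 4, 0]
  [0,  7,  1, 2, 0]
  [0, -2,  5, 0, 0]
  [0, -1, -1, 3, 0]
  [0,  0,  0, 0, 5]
λ = 5: alg = 5, geom = 3

Step 1 — factor the characteristic polynomial to read off the algebraic multiplicities:
  χ_A(x) = (x - 5)^5

Step 2 — compute geometric multiplicities via the rank-nullity identity g(λ) = n − rank(A − λI):
  rank(A − (5)·I) = 2, so dim ker(A − (5)·I) = n − 2 = 3

Summary:
  λ = 5: algebraic multiplicity = 5, geometric multiplicity = 3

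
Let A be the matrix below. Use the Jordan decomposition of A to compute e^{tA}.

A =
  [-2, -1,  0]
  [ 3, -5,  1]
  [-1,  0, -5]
e^{tA} =
  [t^2*exp(-4*t)/2 + 2*t*exp(-4*t) + exp(-4*t), -t^2*exp(-4*t)/2 - t*exp(-4*t), -t^2*exp(-4*t)/2]
  [t^2*exp(-4*t) + 3*t*exp(-4*t), -t^2*exp(-4*t) - t*exp(-4*t) + exp(-4*t), -t^2*exp(-4*t) + t*exp(-4*t)]
  [-t^2*exp(-4*t)/2 - t*exp(-4*t), t^2*exp(-4*t)/2, t^2*exp(-4*t)/2 - t*exp(-4*t) + exp(-4*t)]

Strategy: write A = P · J · P⁻¹ where J is a Jordan canonical form, so e^{tA} = P · e^{tJ} · P⁻¹, and e^{tJ} can be computed block-by-block.

A has Jordan form
J =
  [-4,  1,  0]
  [ 0, -4,  1]
  [ 0,  0, -4]
(up to reordering of blocks).

Per-block formulas:
  For a 3×3 Jordan block J_3(-4): exp(t · J_3(-4)) = e^(-4t)·(I + t·N + (t^2/2)·N^2), where N is the 3×3 nilpotent shift.

After assembling e^{tJ} and conjugating by P, we get:

e^{tA} =
  [t^2*exp(-4*t)/2 + 2*t*exp(-4*t) + exp(-4*t), -t^2*exp(-4*t)/2 - t*exp(-4*t), -t^2*exp(-4*t)/2]
  [t^2*exp(-4*t) + 3*t*exp(-4*t), -t^2*exp(-4*t) - t*exp(-4*t) + exp(-4*t), -t^2*exp(-4*t) + t*exp(-4*t)]
  [-t^2*exp(-4*t)/2 - t*exp(-4*t), t^2*exp(-4*t)/2, t^2*exp(-4*t)/2 - t*exp(-4*t) + exp(-4*t)]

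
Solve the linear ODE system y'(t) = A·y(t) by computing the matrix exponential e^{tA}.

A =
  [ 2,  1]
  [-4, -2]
e^{tA} =
  [2*t + 1, t]
  [-4*t, 1 - 2*t]

Strategy: write A = P · J · P⁻¹ where J is a Jordan canonical form, so e^{tA} = P · e^{tJ} · P⁻¹, and e^{tJ} can be computed block-by-block.

A has Jordan form
J =
  [0, 1]
  [0, 0]
(up to reordering of blocks).

Per-block formulas:
  For a 2×2 Jordan block J_2(0): exp(t · J_2(0)) = e^(0t)·(I + t·N), where N is the 2×2 nilpotent shift.

After assembling e^{tJ} and conjugating by P, we get:

e^{tA} =
  [2*t + 1, t]
  [-4*t, 1 - 2*t]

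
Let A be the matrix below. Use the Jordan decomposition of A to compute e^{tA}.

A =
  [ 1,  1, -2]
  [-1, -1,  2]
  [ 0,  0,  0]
e^{tA} =
  [t + 1, t, -2*t]
  [-t, 1 - t, 2*t]
  [0, 0, 1]

Strategy: write A = P · J · P⁻¹ where J is a Jordan canonical form, so e^{tA} = P · e^{tJ} · P⁻¹, and e^{tJ} can be computed block-by-block.

A has Jordan form
J =
  [0, 1, 0]
  [0, 0, 0]
  [0, 0, 0]
(up to reordering of blocks).

Per-block formulas:
  For a 1×1 block at λ = 0: exp(t · [0]) = [e^(0t)].
  For a 2×2 Jordan block J_2(0): exp(t · J_2(0)) = e^(0t)·(I + t·N), where N is the 2×2 nilpotent shift.

After assembling e^{tJ} and conjugating by P, we get:

e^{tA} =
  [t + 1, t, -2*t]
  [-t, 1 - t, 2*t]
  [0, 0, 1]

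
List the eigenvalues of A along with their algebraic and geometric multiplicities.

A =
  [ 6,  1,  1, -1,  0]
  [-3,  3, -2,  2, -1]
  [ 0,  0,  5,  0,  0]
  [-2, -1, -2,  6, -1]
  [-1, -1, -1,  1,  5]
λ = 5: alg = 5, geom = 2

Step 1 — factor the characteristic polynomial to read off the algebraic multiplicities:
  χ_A(x) = (x - 5)^5

Step 2 — compute geometric multiplicities via the rank-nullity identity g(λ) = n − rank(A − λI):
  rank(A − (5)·I) = 3, so dim ker(A − (5)·I) = n − 3 = 2

Summary:
  λ = 5: algebraic multiplicity = 5, geometric multiplicity = 2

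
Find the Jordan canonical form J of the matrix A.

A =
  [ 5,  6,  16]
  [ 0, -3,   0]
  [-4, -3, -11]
J_2(-3) ⊕ J_1(-3)

The characteristic polynomial is
  det(x·I − A) = x^3 + 9*x^2 + 27*x + 27 = (x + 3)^3

Eigenvalues and multiplicities (the geometric multiplicity of λ is n − rank(A − λI), which equals the number of Jordan blocks for λ):
  λ = -3: algebraic multiplicity = 3, geometric multiplicity = 2

Determining the block sizes for each eigenvalue:
  λ = -3: 2 blocks summing to 3 forces exactly one block of size 2 and the rest size 1 → block sizes [2, 1]

Assembling the blocks gives a Jordan form
J =
  [-3,  1,  0]
  [ 0, -3,  0]
  [ 0,  0, -3]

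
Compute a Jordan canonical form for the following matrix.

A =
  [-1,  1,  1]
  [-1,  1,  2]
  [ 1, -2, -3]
J_3(-1)

The characteristic polynomial is
  det(x·I − A) = x^3 + 3*x^2 + 3*x + 1 = (x + 1)^3

Eigenvalues and multiplicities (the geometric multiplicity of λ is n − rank(A − λI), which equals the number of Jordan blocks for λ):
  λ = -1: algebraic multiplicity = 3, geometric multiplicity = 1

Determining the block sizes for each eigenvalue:
  λ = -1: one block (gm = 1), so the single block has size am = 3 → block sizes [3]

Assembling the blocks gives a Jordan form
J =
  [-1,  1,  0]
  [ 0, -1,  1]
  [ 0,  0, -1]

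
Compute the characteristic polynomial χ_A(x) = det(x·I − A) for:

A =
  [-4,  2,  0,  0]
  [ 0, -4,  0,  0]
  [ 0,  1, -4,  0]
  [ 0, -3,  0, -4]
x^4 + 16*x^3 + 96*x^2 + 256*x + 256

Expanding det(x·I − A) (e.g. by cofactor expansion or by noting that A is similar to its Jordan form J, which has the same characteristic polynomial as A) gives
  χ_A(x) = x^4 + 16*x^3 + 96*x^2 + 256*x + 256
which factors as (x + 4)^4. The eigenvalues (with algebraic multiplicities) are λ = -4 with multiplicity 4.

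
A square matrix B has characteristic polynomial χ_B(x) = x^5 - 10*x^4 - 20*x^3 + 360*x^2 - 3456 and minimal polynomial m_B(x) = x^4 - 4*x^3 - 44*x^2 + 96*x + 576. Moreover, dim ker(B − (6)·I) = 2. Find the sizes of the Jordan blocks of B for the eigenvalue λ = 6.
Block sizes for λ = 6: [2, 1]

Step 1 — from the characteristic polynomial, algebraic multiplicity of λ = 6 is 3. From dim ker(B − (6)·I) = 2, there are exactly 2 Jordan blocks for λ = 6.
Step 2 — from the minimal polynomial, the factor (x − 6)^2 tells us the largest block for λ = 6 has size 2.
Step 3 — with total size 3, 2 blocks, and largest block 2, the block sizes (in nonincreasing order) are [2, 1].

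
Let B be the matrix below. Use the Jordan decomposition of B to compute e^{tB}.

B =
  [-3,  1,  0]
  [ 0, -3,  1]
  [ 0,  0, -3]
e^{tB} =
  [exp(-3*t), t*exp(-3*t), t^2*exp(-3*t)/2]
  [0, exp(-3*t), t*exp(-3*t)]
  [0, 0, exp(-3*t)]

Strategy: write B = P · J · P⁻¹ where J is a Jordan canonical form, so e^{tB} = P · e^{tJ} · P⁻¹, and e^{tJ} can be computed block-by-block.

B has Jordan form
J =
  [-3,  1,  0]
  [ 0, -3,  1]
  [ 0,  0, -3]
(up to reordering of blocks).

Per-block formulas:
  For a 3×3 Jordan block J_3(-3): exp(t · J_3(-3)) = e^(-3t)·(I + t·N + (t^2/2)·N^2), where N is the 3×3 nilpotent shift.

After assembling e^{tJ} and conjugating by P, we get:

e^{tB} =
  [exp(-3*t), t*exp(-3*t), t^2*exp(-3*t)/2]
  [0, exp(-3*t), t*exp(-3*t)]
  [0, 0, exp(-3*t)]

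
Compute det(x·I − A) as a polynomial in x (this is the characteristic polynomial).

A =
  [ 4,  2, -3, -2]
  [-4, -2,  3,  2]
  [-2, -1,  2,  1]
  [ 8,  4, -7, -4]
x^4

Expanding det(x·I − A) (e.g. by cofactor expansion or by noting that A is similar to its Jordan form J, which has the same characteristic polynomial as A) gives
  χ_A(x) = x^4
which factors as x^4. The eigenvalues (with algebraic multiplicities) are λ = 0 with multiplicity 4.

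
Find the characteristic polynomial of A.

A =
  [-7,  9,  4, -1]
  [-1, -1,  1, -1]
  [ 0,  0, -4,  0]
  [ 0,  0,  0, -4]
x^4 + 16*x^3 + 96*x^2 + 256*x + 256

Expanding det(x·I − A) (e.g. by cofactor expansion or by noting that A is similar to its Jordan form J, which has the same characteristic polynomial as A) gives
  χ_A(x) = x^4 + 16*x^3 + 96*x^2 + 256*x + 256
which factors as (x + 4)^4. The eigenvalues (with algebraic multiplicities) are λ = -4 with multiplicity 4.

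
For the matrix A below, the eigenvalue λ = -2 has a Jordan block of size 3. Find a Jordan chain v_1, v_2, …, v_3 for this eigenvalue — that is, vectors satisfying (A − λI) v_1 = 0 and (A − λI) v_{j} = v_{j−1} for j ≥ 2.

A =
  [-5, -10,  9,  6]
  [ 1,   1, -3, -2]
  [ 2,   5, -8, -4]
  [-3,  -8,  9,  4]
A Jordan chain for λ = -2 of length 3:
v_1 = (-1, 0, -1, 1)ᵀ
v_2 = (-3, 1, 2, -3)ᵀ
v_3 = (1, 0, 0, 0)ᵀ

Let N = A − (-2)·I. We want v_3 with N^3 v_3 = 0 but N^2 v_3 ≠ 0; then v_{j-1} := N · v_j for j = 3, …, 2.

Pick v_3 = (1, 0, 0, 0)ᵀ.
Then v_2 = N · v_3 = (-3, 1, 2, -3)ᵀ.
Then v_1 = N · v_2 = (-1, 0, -1, 1)ᵀ.

Sanity check: (A − (-2)·I) v_1 = (0, 0, 0, 0)ᵀ = 0. ✓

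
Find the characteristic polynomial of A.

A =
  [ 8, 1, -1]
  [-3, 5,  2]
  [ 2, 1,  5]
x^3 - 18*x^2 + 108*x - 216

Expanding det(x·I − A) (e.g. by cofactor expansion or by noting that A is similar to its Jordan form J, which has the same characteristic polynomial as A) gives
  χ_A(x) = x^3 - 18*x^2 + 108*x - 216
which factors as (x - 6)^3. The eigenvalues (with algebraic multiplicities) are λ = 6 with multiplicity 3.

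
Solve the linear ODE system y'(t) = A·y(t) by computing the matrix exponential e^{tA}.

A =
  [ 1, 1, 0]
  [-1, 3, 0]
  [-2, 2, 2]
e^{tA} =
  [-t*exp(2*t) + exp(2*t), t*exp(2*t), 0]
  [-t*exp(2*t), t*exp(2*t) + exp(2*t), 0]
  [-2*t*exp(2*t), 2*t*exp(2*t), exp(2*t)]

Strategy: write A = P · J · P⁻¹ where J is a Jordan canonical form, so e^{tA} = P · e^{tJ} · P⁻¹, and e^{tJ} can be computed block-by-block.

A has Jordan form
J =
  [2, 1, 0]
  [0, 2, 0]
  [0, 0, 2]
(up to reordering of blocks).

Per-block formulas:
  For a 2×2 Jordan block J_2(2): exp(t · J_2(2)) = e^(2t)·(I + t·N), where N is the 2×2 nilpotent shift.
  For a 1×1 block at λ = 2: exp(t · [2]) = [e^(2t)].

After assembling e^{tJ} and conjugating by P, we get:

e^{tA} =
  [-t*exp(2*t) + exp(2*t), t*exp(2*t), 0]
  [-t*exp(2*t), t*exp(2*t) + exp(2*t), 0]
  [-2*t*exp(2*t), 2*t*exp(2*t), exp(2*t)]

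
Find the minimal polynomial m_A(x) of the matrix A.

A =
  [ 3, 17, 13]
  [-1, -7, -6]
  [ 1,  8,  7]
x^3 - 3*x^2 + 3*x - 1

The characteristic polynomial is χ_A(x) = (x - 1)^3, so the eigenvalues are known. The minimal polynomial is
  m_A(x) = Π_λ (x − λ)^{k_λ}
where k_λ is the size of the *largest* Jordan block for λ (equivalently, the smallest k with (A − λI)^k v = 0 for every generalised eigenvector v of λ).

  λ = 1: largest Jordan block has size 3, contributing (x − 1)^3

So m_A(x) = (x - 1)^3 = x^3 - 3*x^2 + 3*x - 1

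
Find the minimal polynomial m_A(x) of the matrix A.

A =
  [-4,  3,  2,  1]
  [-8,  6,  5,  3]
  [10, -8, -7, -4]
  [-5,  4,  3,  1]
x^3 + 3*x^2 + 3*x + 1

The characteristic polynomial is χ_A(x) = (x + 1)^4, so the eigenvalues are known. The minimal polynomial is
  m_A(x) = Π_λ (x − λ)^{k_λ}
where k_λ is the size of the *largest* Jordan block for λ (equivalently, the smallest k with (A − λI)^k v = 0 for every generalised eigenvector v of λ).

  λ = -1: largest Jordan block has size 3, contributing (x + 1)^3

So m_A(x) = (x + 1)^3 = x^3 + 3*x^2 + 3*x + 1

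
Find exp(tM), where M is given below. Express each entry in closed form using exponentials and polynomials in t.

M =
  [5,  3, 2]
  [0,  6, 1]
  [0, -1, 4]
e^{tM} =
  [exp(5*t), t^2*exp(5*t)/2 + 3*t*exp(5*t), t^2*exp(5*t)/2 + 2*t*exp(5*t)]
  [0, t*exp(5*t) + exp(5*t), t*exp(5*t)]
  [0, -t*exp(5*t), -t*exp(5*t) + exp(5*t)]

Strategy: write M = P · J · P⁻¹ where J is a Jordan canonical form, so e^{tM} = P · e^{tJ} · P⁻¹, and e^{tJ} can be computed block-by-block.

M has Jordan form
J =
  [5, 1, 0]
  [0, 5, 1]
  [0, 0, 5]
(up to reordering of blocks).

Per-block formulas:
  For a 3×3 Jordan block J_3(5): exp(t · J_3(5)) = e^(5t)·(I + t·N + (t^2/2)·N^2), where N is the 3×3 nilpotent shift.

After assembling e^{tJ} and conjugating by P, we get:

e^{tM} =
  [exp(5*t), t^2*exp(5*t)/2 + 3*t*exp(5*t), t^2*exp(5*t)/2 + 2*t*exp(5*t)]
  [0, t*exp(5*t) + exp(5*t), t*exp(5*t)]
  [0, -t*exp(5*t), -t*exp(5*t) + exp(5*t)]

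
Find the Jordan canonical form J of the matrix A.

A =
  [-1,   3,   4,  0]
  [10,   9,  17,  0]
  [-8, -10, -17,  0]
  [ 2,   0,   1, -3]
J_3(-3) ⊕ J_1(-3)

The characteristic polynomial is
  det(x·I − A) = x^4 + 12*x^3 + 54*x^2 + 108*x + 81 = (x + 3)^4

Eigenvalues and multiplicities (the geometric multiplicity of λ is n − rank(A − λI), which equals the number of Jordan blocks for λ):
  λ = -3: algebraic multiplicity = 4, geometric multiplicity = 2

Determining the block sizes for each eigenvalue:
  λ = -3: with am = 4 and gm = 2, the partition is not yet determined (e.g. several partitions of 4 into 2 parts exist). Let N = A − (-3)·I. Computing rank(N^1) = 2, rank(N^2) = 1, rank(N^3) = 0; the number of blocks of size ≥ j is rank(N^{j−1}) − rank(N^j), giving [2, 1, 1]. So we have 1 block(s) of size 3, 1 block(s) of size 1 → block sizes [3, 1]

Assembling the blocks gives a Jordan form
J =
  [-3,  1,  0,  0]
  [ 0, -3,  1,  0]
  [ 0,  0, -3,  0]
  [ 0,  0,  0, -3]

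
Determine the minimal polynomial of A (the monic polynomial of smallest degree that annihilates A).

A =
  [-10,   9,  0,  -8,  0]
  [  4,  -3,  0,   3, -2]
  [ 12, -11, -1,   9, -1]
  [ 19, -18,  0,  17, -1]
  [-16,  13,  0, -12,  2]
x^4 - 6*x^3 + x^2 + 24*x + 16

The characteristic polynomial is χ_A(x) = (x - 4)^2*(x + 1)^3, so the eigenvalues are known. The minimal polynomial is
  m_A(x) = Π_λ (x − λ)^{k_λ}
where k_λ is the size of the *largest* Jordan block for λ (equivalently, the smallest k with (A − λI)^k v = 0 for every generalised eigenvector v of λ).

  λ = -1: largest Jordan block has size 2, contributing (x + 1)^2
  λ = 4: largest Jordan block has size 2, contributing (x − 4)^2

So m_A(x) = (x - 4)^2*(x + 1)^2 = x^4 - 6*x^3 + x^2 + 24*x + 16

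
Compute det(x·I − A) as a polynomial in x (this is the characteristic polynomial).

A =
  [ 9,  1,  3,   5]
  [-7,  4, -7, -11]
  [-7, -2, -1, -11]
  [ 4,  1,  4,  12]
x^4 - 24*x^3 + 216*x^2 - 864*x + 1296

Expanding det(x·I − A) (e.g. by cofactor expansion or by noting that A is similar to its Jordan form J, which has the same characteristic polynomial as A) gives
  χ_A(x) = x^4 - 24*x^3 + 216*x^2 - 864*x + 1296
which factors as (x - 6)^4. The eigenvalues (with algebraic multiplicities) are λ = 6 with multiplicity 4.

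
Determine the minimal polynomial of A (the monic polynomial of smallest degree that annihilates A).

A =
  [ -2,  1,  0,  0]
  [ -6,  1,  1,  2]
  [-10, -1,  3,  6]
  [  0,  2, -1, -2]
x^3

The characteristic polynomial is χ_A(x) = x^4, so the eigenvalues are known. The minimal polynomial is
  m_A(x) = Π_λ (x − λ)^{k_λ}
where k_λ is the size of the *largest* Jordan block for λ (equivalently, the smallest k with (A − λI)^k v = 0 for every generalised eigenvector v of λ).

  λ = 0: largest Jordan block has size 3, contributing (x − 0)^3

So m_A(x) = x^3 = x^3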